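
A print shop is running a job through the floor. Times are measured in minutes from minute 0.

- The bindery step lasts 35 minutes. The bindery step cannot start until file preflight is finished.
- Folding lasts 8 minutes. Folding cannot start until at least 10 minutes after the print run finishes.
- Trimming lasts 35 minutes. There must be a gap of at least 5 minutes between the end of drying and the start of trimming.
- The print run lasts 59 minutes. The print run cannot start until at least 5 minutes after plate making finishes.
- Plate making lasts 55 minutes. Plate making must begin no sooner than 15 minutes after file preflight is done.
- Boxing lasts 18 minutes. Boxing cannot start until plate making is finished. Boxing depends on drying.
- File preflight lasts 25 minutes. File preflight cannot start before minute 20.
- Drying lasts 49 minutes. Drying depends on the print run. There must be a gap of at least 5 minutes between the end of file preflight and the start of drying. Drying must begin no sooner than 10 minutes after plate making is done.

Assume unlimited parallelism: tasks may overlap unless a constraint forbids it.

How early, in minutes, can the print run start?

After its own release at minute 20, file preflight can start at minute 20 and finishes at minute 45.
Plate making waits on file preflight (finishes minute 45, plus 15-minute gap → minute 60), so it starts at minute 60 and finishes at 60 + 55 = minute 115.
The print run waits on plate making (finishes minute 115, plus 5-minute gap → minute 120), so the earliest it can start is minute 120.

120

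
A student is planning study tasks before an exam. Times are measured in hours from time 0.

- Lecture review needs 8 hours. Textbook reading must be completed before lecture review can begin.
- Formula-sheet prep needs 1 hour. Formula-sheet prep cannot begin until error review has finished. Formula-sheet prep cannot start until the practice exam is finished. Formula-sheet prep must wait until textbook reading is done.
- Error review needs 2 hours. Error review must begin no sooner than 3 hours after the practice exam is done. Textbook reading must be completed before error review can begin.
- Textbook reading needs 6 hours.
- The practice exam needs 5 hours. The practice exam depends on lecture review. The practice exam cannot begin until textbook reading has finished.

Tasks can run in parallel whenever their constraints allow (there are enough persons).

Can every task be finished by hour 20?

Nothing blocks textbook reading, so it runs from hour 0 to hour 6.
Lecture review waits on textbook reading (finishes hour 6), so it starts at hour 6 and finishes at 6 + 8 = hour 14.
The practice exam cannot start until lecture review (finishes hour 14); textbook reading (finishes hour 6). The controlling bound is hour 14, so the practice exam finishes at 14 + 5 = hour 19.
Error review needs all of the practice exam (finishes hour 19, plus 3-hour gap → hour 22); textbook reading (finishes hour 6). That puts its earliest start at hour 22; it finishes at 22 + 2 = hour 24.
Formula-sheet prep has to wait for error review (finishes hour 24); the practice exam (finishes hour 19); textbook reading (finishes hour 6). The latest of these is hour 24, so formula-sheet prep runs hour 24 to 24 + 1 = hour 25.
The earliest everything can be done is hour 25, which is after the deadline of 20, so it is not possible.

No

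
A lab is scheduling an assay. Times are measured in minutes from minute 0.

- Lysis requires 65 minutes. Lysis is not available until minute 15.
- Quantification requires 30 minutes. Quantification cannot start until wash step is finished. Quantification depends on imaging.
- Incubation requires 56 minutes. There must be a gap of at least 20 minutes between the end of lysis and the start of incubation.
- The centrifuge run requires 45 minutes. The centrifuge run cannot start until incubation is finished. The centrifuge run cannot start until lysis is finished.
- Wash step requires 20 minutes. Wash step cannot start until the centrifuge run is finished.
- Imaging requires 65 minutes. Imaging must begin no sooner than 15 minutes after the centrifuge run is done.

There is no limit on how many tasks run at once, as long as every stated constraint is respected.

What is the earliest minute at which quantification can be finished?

311

After its own release at minute 15, lysis can start at minute 15 and finishes at minute 80.
Incubation cannot begin until lysis (finishes minute 80, plus 20-minute gap → minute 100). It runs from minute 100 to 100 + 56 = minute 156.
For the centrifuge run: incubation (finishes minute 156); lysis (finishes minute 80). Taking the maximum gives a start of minute 156, and it finishes at 156 + 45 = minute 201.
After the centrifuge run (finishes minute 201, plus 15-minute gap → minute 216), imaging can start at minute 216 and finishes at minute 281.
Wash step cannot begin until the centrifuge run (finishes minute 201). It runs from minute 201 to 201 + 20 = minute 221.
Quantification needs all of wash step (finishes minute 221); imaging (finishes minute 281). That puts its earliest start at minute 281; it finishes at 281 + 30 = minute 311.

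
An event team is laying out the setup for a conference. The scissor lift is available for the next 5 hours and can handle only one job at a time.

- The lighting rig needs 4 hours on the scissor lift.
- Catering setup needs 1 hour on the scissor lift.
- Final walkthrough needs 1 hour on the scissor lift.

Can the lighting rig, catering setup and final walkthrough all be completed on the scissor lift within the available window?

No

Running back to back, the jobs need 4 + 1 + 1 = 6 hours on the scissor lift.
Since 6 > 5, they cannot all fit.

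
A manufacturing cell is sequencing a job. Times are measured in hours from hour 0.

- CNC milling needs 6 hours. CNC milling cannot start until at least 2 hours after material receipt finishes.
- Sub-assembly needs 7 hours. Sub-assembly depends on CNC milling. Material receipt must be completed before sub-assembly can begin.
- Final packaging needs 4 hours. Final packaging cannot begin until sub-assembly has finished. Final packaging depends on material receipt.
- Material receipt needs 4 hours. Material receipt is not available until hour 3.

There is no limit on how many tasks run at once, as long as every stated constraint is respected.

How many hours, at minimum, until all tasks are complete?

Material receipt cannot begin until its own release at hour 3. It runs from hour 3 to 3 + 4 = hour 7.
CNC milling waits on material receipt (finishes hour 7, plus 2-hour gap → hour 9), so it starts at hour 9 and finishes at 9 + 6 = hour 15.
Sub-assembly needs all of CNC milling (finishes hour 15); material receipt (finishes hour 7). That puts its earliest start at hour 15; it finishes at 15 + 7 = hour 22.
For final packaging: sub-assembly (finishes hour 22); material receipt (finishes hour 7). Taking the maximum gives a start of hour 22, and it finishes at 22 + 4 = hour 26.
All tasks are finished once the last one completes. Finish times: Material receipt at 7, CNC milling at 15, Sub-assembly at 22, Final packaging at 26. The latest is hour 26.

26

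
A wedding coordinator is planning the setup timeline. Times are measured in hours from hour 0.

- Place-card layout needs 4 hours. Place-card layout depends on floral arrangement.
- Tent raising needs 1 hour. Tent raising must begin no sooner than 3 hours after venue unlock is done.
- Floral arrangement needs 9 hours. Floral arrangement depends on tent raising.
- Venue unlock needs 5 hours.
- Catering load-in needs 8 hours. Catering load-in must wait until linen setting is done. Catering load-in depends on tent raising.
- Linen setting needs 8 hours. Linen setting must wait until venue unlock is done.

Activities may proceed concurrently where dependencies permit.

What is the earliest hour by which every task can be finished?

22

Venue unlock can start immediately at hour 0; it finishes at hour 5.
After venue unlock (finishes hour 5), linen setting can start at hour 5 and finishes at hour 13.
After venue unlock (finishes hour 5, plus 3-hour gap → hour 8), tent raising can start at hour 8 and finishes at hour 9.
For catering load-in: linen setting (finishes hour 13); tent raising (finishes hour 9). Taking the maximum gives a start of hour 13, and it finishes at 13 + 8 = hour 21.
Floral arrangement waits on tent raising (finishes hour 9), so it starts at hour 9 and finishes at 9 + 9 = hour 18.
Place-card layout cannot begin until floral arrangement (finishes hour 18). It runs from hour 18 to 18 + 4 = hour 22.
All tasks are finished once the last one completes. Finish times: Venue unlock at 5, Tent raising at 9, Linen setting at 13, Floral arrangement at 18, Catering load-in at 21, Place-card layout at 22. The latest is hour 22.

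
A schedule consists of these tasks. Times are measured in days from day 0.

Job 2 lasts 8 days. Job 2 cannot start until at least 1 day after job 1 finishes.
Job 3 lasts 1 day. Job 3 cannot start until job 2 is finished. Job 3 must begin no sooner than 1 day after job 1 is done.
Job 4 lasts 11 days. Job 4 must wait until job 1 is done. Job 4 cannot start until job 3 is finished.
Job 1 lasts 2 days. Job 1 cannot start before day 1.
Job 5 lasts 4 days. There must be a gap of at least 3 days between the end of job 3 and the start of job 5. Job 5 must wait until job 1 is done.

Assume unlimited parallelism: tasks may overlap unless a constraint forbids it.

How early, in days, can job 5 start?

16

After its own release at day 1, job 1 can start at day 1 and finishes at day 3.
After job 1 (finishes day 3, plus 1-day gap → day 4), job 2 can start at day 4 and finishes at day 12.
For job 3: job 2 (finishes day 12); job 1 (finishes day 3, plus 1-day gap → day 4). Taking the maximum gives a start of day 12, and it finishes at 12 + 1 = day 13.
Job 5 waits on job 3 (finishes day 13, plus 3-day gap → day 16); job 1 (finishes day 3). The latest of these is day 16, which is the earliest job 5 can start.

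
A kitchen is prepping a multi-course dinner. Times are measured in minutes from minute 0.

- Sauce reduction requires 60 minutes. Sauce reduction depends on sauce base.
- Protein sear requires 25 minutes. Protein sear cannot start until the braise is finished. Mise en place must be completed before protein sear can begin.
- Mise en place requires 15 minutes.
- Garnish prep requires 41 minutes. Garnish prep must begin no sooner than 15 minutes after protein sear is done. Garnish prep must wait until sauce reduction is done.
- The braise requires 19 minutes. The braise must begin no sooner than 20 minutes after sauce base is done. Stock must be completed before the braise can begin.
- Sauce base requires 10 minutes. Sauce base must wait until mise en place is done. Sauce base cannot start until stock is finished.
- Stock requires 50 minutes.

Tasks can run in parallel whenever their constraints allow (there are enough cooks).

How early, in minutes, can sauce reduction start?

60

Stock has no prerequisites, so it starts at minute 0 and finishes at minute 50.
Mise en place can start immediately at minute 0; it finishes at minute 15.
Sauce base needs all of mise en place (finishes minute 15); stock (finishes minute 50). That puts its earliest start at minute 50; it finishes at 50 + 10 = minute 60.
Sauce reduction waits on sauce base (finishes minute 60), so the earliest it can start is minute 60.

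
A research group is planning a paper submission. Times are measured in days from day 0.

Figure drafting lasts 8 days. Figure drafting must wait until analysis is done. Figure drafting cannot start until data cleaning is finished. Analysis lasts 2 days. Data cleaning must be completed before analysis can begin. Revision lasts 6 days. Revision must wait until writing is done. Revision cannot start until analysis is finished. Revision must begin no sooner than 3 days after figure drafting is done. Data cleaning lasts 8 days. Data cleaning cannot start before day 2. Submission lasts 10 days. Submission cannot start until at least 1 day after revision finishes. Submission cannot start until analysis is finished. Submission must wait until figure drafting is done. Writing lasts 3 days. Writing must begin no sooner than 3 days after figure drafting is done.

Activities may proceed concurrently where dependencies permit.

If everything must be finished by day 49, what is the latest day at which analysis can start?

16

Nothing follows submission; the deadline of day 49 is its only limit. It must start by 49 − 10 = day 39.
Revision has to be done before submission (must start by day 39, minus 1-day gap → day 38). That means finishing by day 38, i.e. starting by 38 − 6 = day 32.
Writing feeds into revision (must start by day 32); so writing must finish by day 32 and therefore start by day 29.
For figure drafting: writing (must start by day 29, minus 3-day gap → day 26); revision (must start by day 32, minus 3-day gap → day 29); submission (must start by day 39). The most restrictive is day 26; with an 8-day duration, figure drafting must start by day 18.
Analysis has several dependents: figure drafting (must start by day 18); revision (must start by day 32); submission (must start by day 39). The earliest of those limits is day 18, so analysis must start by 18 − 2 = day 16.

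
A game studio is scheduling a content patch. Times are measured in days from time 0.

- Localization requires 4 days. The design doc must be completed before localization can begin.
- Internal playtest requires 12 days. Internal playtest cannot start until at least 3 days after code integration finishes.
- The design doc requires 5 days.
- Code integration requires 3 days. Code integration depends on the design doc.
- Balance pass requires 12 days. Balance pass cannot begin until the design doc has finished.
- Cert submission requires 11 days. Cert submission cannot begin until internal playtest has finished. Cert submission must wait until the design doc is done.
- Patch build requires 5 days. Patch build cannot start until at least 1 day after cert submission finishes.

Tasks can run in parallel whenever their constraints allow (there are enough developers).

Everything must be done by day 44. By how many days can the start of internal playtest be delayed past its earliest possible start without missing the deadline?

4

The design doc has no prerequisites, so it starts at day 0 and finishes at day 5.
After the design doc (finishes day 5), code integration can start at day 5 and finishes at day 8.
Internal playtest waits on code integration (finishes day 8, plus 3-day gap → day 11), so it starts at day 11 and finishes at 11 + 12 = day 23.

Working backward from the deadline:
Patch build has no dependents, so it just needs to finish by day 44. Starting by 44 − 5 = day 39 achieves that.
Cert submission must finish before patch build (must start by day 39, minus 1-day gap → day 38). With an 11-day duration, cert submission must start by 38 − 11 = day 27.
Internal playtest must finish before cert submission (must start by day 27). With a 12-day duration, internal playtest must start by 27 − 12 = day 15.
So internal playtest can start as early as day 11 and as late as day 15, giving 15 − 11 = 4 days of slack.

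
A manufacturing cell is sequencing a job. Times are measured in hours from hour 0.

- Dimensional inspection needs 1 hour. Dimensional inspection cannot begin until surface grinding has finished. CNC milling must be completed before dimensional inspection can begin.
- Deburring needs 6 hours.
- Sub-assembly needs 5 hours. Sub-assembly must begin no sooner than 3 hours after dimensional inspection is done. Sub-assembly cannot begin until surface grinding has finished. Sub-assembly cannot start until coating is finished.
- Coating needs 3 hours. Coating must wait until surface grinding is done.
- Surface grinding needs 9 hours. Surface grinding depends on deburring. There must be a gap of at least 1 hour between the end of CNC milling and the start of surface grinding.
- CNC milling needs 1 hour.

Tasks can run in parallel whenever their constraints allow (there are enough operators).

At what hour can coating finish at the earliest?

Nothing blocks CNC milling, so it runs from hour 0 to hour 1.
Deburring can start immediately at hour 0; it finishes at hour 6.
Surface grinding cannot start until deburring (finishes hour 6); CNC milling (finishes hour 1, plus 1-hour gap → hour 2). The controlling bound is hour 6, so surface grinding finishes at 6 + 9 = hour 15.
After surface grinding (finishes hour 15), coating can start at hour 15 and finishes at hour 18.

18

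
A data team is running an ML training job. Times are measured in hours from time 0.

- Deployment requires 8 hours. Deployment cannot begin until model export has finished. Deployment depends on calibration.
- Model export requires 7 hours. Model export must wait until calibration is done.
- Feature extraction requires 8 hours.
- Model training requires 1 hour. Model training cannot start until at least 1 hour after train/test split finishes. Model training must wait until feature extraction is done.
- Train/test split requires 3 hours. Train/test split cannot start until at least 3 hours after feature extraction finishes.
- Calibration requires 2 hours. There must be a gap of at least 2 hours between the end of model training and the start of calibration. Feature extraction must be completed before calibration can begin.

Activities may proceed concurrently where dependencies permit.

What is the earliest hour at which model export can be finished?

27

Feature extraction has no prerequisites, so it starts at hour 0 and finishes at hour 8.
Train/test split cannot begin until feature extraction (finishes hour 8, plus 3-hour gap → hour 11). It runs from hour 11 to 11 + 3 = hour 14.
For model training: train/test split (finishes hour 14, plus 1-hour gap → hour 15); feature extraction (finishes hour 8). Taking the maximum gives a start of hour 15, and it finishes at 15 + 1 = hour 16.
Calibration has to wait for model training (finishes hour 16, plus 2-hour gap → hour 18); feature extraction (finishes hour 8). The latest of these is hour 18, so calibration runs hour 18 to 18 + 2 = hour 20.
After calibration (finishes hour 20), model export can start at hour 20 and finishes at hour 27.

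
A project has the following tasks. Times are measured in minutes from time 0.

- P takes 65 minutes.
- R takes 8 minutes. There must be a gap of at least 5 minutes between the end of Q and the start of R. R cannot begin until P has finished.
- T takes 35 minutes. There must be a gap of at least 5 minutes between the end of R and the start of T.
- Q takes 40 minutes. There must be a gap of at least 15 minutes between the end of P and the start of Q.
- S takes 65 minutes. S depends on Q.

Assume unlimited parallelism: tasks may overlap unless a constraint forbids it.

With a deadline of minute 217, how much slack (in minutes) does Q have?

32

P has no prerequisites, so it starts at minute 0 and finishes at minute 65.
Q waits on P (finishes minute 65, plus 15-minute gap → minute 80), so it starts at minute 80 and finishes at 80 + 40 = minute 120.

Working backward from the deadline:
To finish by minute 217, T (duration 35) must start no later than minute 182.
R must finish before T (must start by minute 182, minus 5-minute gap → minute 177). With an 8-minute duration, R must start by 177 − 8 = minute 169.
S must finish by minute 217; it takes 65 minutes, so it must start by 217 − 65 = minute 152.
Q must finish in time for R (must start by minute 169, minus 5-minute gap → minute 164); S (must start by minute 152). The tightest is minute 152, so Q must start by 152 − 40 = minute 112.
So Q can start as early as minute 80 and as late as minute 112, giving 112 − 80 = 32 minutes of slack.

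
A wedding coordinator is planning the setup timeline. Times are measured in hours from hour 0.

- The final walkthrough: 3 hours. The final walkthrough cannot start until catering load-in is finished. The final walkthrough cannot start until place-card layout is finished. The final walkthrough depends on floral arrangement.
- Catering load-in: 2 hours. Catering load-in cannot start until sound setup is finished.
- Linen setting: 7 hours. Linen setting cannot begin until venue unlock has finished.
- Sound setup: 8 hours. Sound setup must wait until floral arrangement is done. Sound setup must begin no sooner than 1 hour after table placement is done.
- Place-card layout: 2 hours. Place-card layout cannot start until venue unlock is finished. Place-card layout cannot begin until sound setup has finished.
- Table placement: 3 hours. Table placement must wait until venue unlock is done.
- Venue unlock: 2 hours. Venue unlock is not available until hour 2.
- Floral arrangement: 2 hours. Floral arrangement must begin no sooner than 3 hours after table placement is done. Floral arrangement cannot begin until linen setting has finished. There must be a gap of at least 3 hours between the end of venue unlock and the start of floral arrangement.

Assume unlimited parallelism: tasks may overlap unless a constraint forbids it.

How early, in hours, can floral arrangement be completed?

After its own release at hour 2, venue unlock can start at hour 2 and finishes at hour 4.
Linen setting waits on venue unlock (finishes hour 4), so it starts at hour 4 and finishes at 4 + 7 = hour 11.
After venue unlock (finishes hour 4), table placement can start at hour 4 and finishes at hour 7.
For floral arrangement: table placement (finishes hour 7, plus 3-hour gap → hour 10); linen setting (finishes hour 11); venue unlock (finishes hour 4, plus 3-hour gap → hour 7). Taking the maximum gives a start of hour 11, and it finishes at 11 + 2 = hour 13.

13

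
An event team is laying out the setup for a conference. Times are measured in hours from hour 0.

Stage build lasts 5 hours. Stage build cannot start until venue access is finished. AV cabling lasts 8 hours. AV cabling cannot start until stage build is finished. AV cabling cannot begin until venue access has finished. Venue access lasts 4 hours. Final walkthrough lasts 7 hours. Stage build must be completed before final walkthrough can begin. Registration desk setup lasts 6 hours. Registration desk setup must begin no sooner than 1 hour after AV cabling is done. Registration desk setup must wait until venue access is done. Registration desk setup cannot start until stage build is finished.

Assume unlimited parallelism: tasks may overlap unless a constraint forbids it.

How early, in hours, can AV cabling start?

9

Nothing blocks venue access, so it runs from hour 0 to hour 4.
After venue access (finishes hour 4), stage build can start at hour 4 and finishes at hour 9.
AV cabling waits on stage build (finishes hour 9); venue access (finishes hour 4). The latest of these is hour 9, which is the earliest AV cabling can start.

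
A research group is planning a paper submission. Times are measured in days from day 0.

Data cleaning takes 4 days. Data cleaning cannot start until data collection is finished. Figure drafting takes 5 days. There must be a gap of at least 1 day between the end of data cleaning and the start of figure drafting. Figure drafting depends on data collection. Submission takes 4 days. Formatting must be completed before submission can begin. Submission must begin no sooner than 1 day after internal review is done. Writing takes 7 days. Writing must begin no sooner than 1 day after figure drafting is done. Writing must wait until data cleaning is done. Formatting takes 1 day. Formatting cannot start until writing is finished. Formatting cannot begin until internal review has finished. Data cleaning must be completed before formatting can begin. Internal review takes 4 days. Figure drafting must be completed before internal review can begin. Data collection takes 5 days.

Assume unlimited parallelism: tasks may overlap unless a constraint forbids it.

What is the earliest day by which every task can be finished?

28

Data collection can start immediately at day 0; it finishes at day 5.
After data collection (finishes day 5), data cleaning can start at day 5 and finishes at day 9.
Figure drafting cannot start until data cleaning (finishes day 9, plus 1-day gap → day 10); data collection (finishes day 5). The controlling bound is day 10, so figure drafting finishes at 10 + 5 = day 15.
After figure drafting (finishes day 15), internal review can start at day 15 and finishes at day 19.
Writing has to wait for figure drafting (finishes day 15, plus 1-day gap → day 16); data cleaning (finishes day 9). The latest of these is day 16, so writing runs day 16 to 16 + 7 = day 23.
Formatting cannot start until writing (finishes day 23); internal review (finishes day 19); data cleaning (finishes day 9). The controlling bound is day 23, so formatting finishes at 23 + 1 = day 24.
Submission cannot start until formatting (finishes day 24); internal review (finishes day 19, plus 1-day gap → day 20). The controlling bound is day 24, so submission finishes at 24 + 4 = day 28.
All tasks are finished once the last one completes. Finish times: Data collection at 5, Data cleaning at 9, Figure drafting at 15, Writing at 23, Internal review at 19, Formatting at 24, Submission at 28. The latest is day 28.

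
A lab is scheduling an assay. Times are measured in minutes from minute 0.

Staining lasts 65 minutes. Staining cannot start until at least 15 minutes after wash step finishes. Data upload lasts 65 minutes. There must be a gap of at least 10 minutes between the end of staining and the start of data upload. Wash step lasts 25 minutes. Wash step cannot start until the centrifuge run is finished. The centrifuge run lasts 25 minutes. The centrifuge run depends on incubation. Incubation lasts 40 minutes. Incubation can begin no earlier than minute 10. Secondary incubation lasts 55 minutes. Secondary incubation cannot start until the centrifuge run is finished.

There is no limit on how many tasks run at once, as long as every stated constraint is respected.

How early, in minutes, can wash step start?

Incubation waits on its own release at minute 10, so it starts at minute 10 and finishes at 10 + 40 = minute 50.
The centrifuge run cannot begin until incubation (finishes minute 50). It runs from minute 50 to 50 + 25 = minute 75.
Wash step waits on the centrifuge run (finishes minute 75), so the earliest it can start is minute 75.

75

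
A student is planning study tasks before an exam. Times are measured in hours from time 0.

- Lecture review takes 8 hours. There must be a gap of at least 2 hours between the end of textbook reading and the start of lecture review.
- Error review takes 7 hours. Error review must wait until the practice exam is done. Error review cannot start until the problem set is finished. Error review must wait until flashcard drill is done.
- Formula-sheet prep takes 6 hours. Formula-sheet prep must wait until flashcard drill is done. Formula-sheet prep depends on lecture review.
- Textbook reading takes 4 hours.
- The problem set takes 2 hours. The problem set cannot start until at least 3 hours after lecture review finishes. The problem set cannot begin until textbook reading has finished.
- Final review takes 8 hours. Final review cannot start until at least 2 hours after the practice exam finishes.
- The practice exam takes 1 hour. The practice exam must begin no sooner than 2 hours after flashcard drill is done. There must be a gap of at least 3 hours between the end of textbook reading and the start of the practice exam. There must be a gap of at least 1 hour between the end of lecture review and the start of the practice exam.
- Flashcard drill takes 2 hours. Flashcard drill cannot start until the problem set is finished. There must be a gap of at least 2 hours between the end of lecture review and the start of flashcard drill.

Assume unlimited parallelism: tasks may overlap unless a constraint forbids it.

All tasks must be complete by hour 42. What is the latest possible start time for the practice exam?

Error review must finish by hour 42; it takes 7 hours, so it must start by 42 − 7 = hour 35.
Final review has no dependents, so it just needs to finish by hour 42. Starting by 42 − 8 = hour 34 achieves that.
The practice exam must finish in time for error review (must start by hour 35); final review (must start by hour 34, minus 2-hour gap → hour 32). The tightest is hour 32, so the practice exam must start by 32 − 1 = hour 31.

31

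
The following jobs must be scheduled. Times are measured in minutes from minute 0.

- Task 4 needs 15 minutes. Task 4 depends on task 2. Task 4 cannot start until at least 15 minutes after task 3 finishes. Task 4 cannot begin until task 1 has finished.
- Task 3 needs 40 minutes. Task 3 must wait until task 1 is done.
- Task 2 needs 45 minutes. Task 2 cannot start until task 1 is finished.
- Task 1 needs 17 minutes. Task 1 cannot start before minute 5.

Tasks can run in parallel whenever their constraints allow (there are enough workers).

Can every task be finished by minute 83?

No

After its own release at minute 5, task 1 can start at minute 5 and finishes at minute 22.
Task 3 cannot begin until task 1 (finishes minute 22). It runs from minute 22 to 22 + 40 = minute 62.
After task 1 (finishes minute 22), task 2 can start at minute 22 and finishes at minute 67.
Task 4 cannot start until task 2 (finishes minute 67); task 3 (finishes minute 62, plus 15-minute gap → minute 77); task 1 (finishes minute 22). The controlling bound is minute 77, so task 4 finishes at 77 + 15 = minute 92.
The earliest everything can be done is minute 92, which is after the deadline of 83, so it is not possible.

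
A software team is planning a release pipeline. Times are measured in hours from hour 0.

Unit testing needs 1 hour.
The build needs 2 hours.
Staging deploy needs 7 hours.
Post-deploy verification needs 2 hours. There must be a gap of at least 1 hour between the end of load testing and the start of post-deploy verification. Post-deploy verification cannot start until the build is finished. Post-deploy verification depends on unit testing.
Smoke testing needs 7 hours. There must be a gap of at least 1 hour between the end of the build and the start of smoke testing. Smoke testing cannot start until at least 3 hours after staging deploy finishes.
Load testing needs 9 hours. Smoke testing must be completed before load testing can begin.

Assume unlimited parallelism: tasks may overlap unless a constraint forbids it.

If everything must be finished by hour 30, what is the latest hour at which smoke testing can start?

11

Nothing follows post-deploy verification; the deadline of hour 30 is its only limit. It must start by 30 − 2 = hour 28.
Load testing must finish before post-deploy verification (must start by hour 28, minus 1-hour gap → hour 27). With a 9-hour duration, load testing must start by 27 − 9 = hour 18.
Smoke testing has to be done before load testing (must start by hour 18). That means finishing by hour 18, i.e. starting by 18 − 7 = hour 11.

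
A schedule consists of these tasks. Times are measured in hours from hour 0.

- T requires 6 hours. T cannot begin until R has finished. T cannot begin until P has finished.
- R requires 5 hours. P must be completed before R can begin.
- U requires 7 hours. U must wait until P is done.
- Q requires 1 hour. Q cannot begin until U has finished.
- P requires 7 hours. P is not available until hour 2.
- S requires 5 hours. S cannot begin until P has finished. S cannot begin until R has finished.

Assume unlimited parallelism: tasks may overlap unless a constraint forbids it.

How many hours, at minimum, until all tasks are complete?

20

P waits on its own release at hour 2, so it starts at hour 2 and finishes at 2 + 7 = hour 9.
U waits on P (finishes hour 9), so it starts at hour 9 and finishes at 9 + 7 = hour 16.
Q waits on U (finishes hour 16), so it starts at hour 16 and finishes at 16 + 1 = hour 17.
R waits on P (finishes hour 9), so it starts at hour 9 and finishes at 9 + 5 = hour 14.
T needs all of R (finishes hour 14); P (finishes hour 9). That puts its earliest start at hour 14; it finishes at 14 + 6 = hour 20.
S has to wait for P (finishes hour 9); R (finishes hour 14). The latest of these is hour 14, so S runs hour 14 to 14 + 5 = hour 19.
All tasks are finished once the last one completes. Finish times: P at 9, Q at 17, R at 14, S at 19, T at 20, U at 16. The latest is hour 20.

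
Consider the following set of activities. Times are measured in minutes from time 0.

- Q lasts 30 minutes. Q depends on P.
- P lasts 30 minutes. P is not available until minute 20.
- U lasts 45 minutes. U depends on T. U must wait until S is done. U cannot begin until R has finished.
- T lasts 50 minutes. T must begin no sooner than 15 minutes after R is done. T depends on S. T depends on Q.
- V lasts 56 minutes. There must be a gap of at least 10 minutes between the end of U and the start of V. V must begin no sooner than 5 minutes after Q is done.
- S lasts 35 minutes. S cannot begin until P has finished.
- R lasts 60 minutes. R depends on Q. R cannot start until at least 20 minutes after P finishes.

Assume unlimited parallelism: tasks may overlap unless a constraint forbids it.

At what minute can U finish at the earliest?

250

P cannot begin until its own release at minute 20. It runs from minute 20 to 20 + 30 = minute 50.
S cannot begin until P (finishes minute 50). It runs from minute 50 to 50 + 35 = minute 85.
Q cannot begin until P (finishes minute 50). It runs from minute 50 to 50 + 30 = minute 80.
R needs all of Q (finishes minute 80); P (finishes minute 50, plus 20-minute gap → minute 70). That puts its earliest start at minute 80; it finishes at 80 + 60 = minute 140.
T has to wait for R (finishes minute 140, plus 15-minute gap → minute 155); S (finishes minute 85); Q (finishes minute 80). The latest of these is minute 155, so T runs minute 155 to 155 + 50 = minute 205.
U cannot start until T (finishes minute 205); S (finishes minute 85); R (finishes minute 140). The controlling bound is minute 205, so U finishes at 205 + 45 = minute 250.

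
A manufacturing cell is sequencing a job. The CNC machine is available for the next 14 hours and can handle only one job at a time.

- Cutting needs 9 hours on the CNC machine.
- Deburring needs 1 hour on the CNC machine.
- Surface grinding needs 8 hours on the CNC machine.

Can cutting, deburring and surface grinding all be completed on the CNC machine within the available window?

No

Running back to back, the jobs need 9 + 1 + 8 = 18 hours on the CNC machine.
Since 18 > 14, they cannot all fit.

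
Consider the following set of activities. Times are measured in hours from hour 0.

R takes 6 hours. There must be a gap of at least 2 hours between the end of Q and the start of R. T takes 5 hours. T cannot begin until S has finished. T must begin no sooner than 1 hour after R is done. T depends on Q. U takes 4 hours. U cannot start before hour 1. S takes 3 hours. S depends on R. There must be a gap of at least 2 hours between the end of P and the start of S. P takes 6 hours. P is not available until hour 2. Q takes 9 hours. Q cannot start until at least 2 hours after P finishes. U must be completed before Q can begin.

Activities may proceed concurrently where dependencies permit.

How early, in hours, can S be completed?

30

U cannot begin until its own release at hour 1. It runs from hour 1 to 1 + 4 = hour 5.
After its own release at hour 2, P can start at hour 2 and finishes at hour 8.
Q cannot start until P (finishes hour 8, plus 2-hour gap → hour 10); U (finishes hour 5). The controlling bound is hour 10, so Q finishes at 10 + 9 = hour 19.
R cannot begin until Q (finishes hour 19, plus 2-hour gap → hour 21). It runs from hour 21 to 21 + 6 = hour 27.
S has to wait for R (finishes hour 27); P (finishes hour 8, plus 2-hour gap → hour 10). The latest of these is hour 27, so S runs hour 27 to 27 + 3 = hour 30.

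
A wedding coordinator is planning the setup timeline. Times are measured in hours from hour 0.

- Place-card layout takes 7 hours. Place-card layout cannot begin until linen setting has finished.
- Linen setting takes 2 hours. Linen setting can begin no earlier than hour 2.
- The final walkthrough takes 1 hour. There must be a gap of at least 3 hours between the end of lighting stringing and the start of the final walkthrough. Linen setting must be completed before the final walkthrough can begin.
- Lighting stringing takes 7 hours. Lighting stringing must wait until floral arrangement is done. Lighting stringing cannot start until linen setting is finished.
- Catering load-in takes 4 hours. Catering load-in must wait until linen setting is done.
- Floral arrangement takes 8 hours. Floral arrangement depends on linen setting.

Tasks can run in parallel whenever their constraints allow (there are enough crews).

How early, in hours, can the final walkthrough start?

22

Linen setting cannot begin until its own release at hour 2. It runs from hour 2 to 2 + 2 = hour 4.
Floral arrangement cannot begin until linen setting (finishes hour 4). It runs from hour 4 to 4 + 8 = hour 12.
Lighting stringing has to wait for floral arrangement (finishes hour 12); linen setting (finishes hour 4). The latest of these is hour 12, so lighting stringing runs hour 12 to 12 + 7 = hour 19.
The final walkthrough waits on lighting stringing (finishes hour 19, plus 3-hour gap → hour 22); linen setting (finishes hour 4). The latest of these is hour 22, which is the earliest the final walkthrough can start.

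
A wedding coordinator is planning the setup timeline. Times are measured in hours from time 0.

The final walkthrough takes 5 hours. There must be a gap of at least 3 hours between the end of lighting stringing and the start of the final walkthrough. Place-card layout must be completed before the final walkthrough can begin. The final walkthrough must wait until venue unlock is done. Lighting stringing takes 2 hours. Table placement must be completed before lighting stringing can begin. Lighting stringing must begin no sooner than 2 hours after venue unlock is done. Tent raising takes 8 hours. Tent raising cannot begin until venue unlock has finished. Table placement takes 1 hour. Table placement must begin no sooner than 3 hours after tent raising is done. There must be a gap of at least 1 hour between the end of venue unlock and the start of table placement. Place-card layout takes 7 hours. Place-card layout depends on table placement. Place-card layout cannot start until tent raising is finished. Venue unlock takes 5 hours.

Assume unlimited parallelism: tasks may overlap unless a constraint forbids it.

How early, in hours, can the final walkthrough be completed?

Venue unlock can start immediately at hour 0; it finishes at hour 5.
Tent raising cannot begin until venue unlock (finishes hour 5). It runs from hour 5 to 5 + 8 = hour 13.
Table placement needs all of tent raising (finishes hour 13, plus 3-hour gap → hour 16); venue unlock (finishes hour 5, plus 1-hour gap → hour 6). That puts its earliest start at hour 16; it finishes at 16 + 1 = hour 17.
Place-card layout needs all of table placement (finishes hour 17); tent raising (finishes hour 13). That puts its earliest start at hour 17; it finishes at 17 + 7 = hour 24.
Lighting stringing needs all of table placement (finishes hour 17); venue unlock (finishes hour 5, plus 2-hour gap → hour 7). That puts its earliest start at hour 17; it finishes at 17 + 2 = hour 19.
The final walkthrough needs all of lighting stringing (finishes hour 19, plus 3-hour gap → hour 22); place-card layout (finishes hour 24); venue unlock (finishes hour 5). That puts its earliest start at hour 24; it finishes at 24 + 5 = hour 29.

29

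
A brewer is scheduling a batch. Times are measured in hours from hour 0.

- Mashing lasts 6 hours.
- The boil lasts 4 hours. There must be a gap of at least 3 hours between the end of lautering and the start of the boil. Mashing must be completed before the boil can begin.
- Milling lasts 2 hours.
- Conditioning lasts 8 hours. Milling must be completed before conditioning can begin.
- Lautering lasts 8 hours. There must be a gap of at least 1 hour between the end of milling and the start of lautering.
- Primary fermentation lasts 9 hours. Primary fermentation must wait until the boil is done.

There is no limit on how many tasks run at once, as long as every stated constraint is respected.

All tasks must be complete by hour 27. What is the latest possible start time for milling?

Primary fermentation has no dependents, so it just needs to finish by hour 27. Starting by 27 − 9 = hour 18 achieves that.
The boil has to be done before primary fermentation (must start by hour 18). That means finishing by hour 18, i.e. starting by 18 − 4 = hour 14.
Since the boil (must start by hour 14, minus 3-hour gap → hour 11) depends on it, lautering must finish by hour 11. Backing off its 8-hour duration gives a latest start of hour 3.
Conditioning has no dependents, so it just needs to finish by hour 27. Starting by 27 − 8 = hour 19 achieves that.
Milling has several dependents: lautering (must start by hour 3, minus 1-hour gap → hour 2); conditioning (must start by hour 19). The earliest of those limits is hour 2, so milling must start by 2 − 2 = hour 0.

0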